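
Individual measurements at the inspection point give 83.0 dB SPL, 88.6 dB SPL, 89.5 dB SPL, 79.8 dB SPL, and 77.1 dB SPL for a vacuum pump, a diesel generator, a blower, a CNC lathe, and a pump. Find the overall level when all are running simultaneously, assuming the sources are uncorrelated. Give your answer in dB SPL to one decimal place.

Incoherent sources combine by intensity addition: L_total = 10·log₁₀(Σ 10^(L_i/10)).
Σ 10^(L/10) = 10^(83.0/10) + 10^(88.6/10) + 10^(89.5/10) + 10^(79.8/10) + 10^(77.1/10) = 1.962e+09.
L_total = 10·log₁₀(1.962e+09) = 92.93 dB SPL.

92.9 dB SPL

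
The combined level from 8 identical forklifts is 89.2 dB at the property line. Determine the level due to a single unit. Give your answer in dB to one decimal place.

80.2 dB

For N identical incoherent sources L_total = L₁ + 10·log₁₀ N, so L₁ = 89.2 − 10·log₁₀(8) = 89.2 − 9.031.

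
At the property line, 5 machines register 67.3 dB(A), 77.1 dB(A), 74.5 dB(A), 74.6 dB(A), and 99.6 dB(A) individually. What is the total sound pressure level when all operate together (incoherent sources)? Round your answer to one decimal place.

Incoherent sources combine by intensity addition: L_total = 10·log₁₀(Σ 10^(L_i/10)).
Σ 10^(L/10) = 10^(67.3/10) + 10^(77.1/10) + 10^(74.5/10) + 10^(74.6/10) + 10^(99.6/10) = 9.234e+09.
L_total = 10·log₁₀(9.234e+09) = 99.65 dB(A).

99.7 dB(A)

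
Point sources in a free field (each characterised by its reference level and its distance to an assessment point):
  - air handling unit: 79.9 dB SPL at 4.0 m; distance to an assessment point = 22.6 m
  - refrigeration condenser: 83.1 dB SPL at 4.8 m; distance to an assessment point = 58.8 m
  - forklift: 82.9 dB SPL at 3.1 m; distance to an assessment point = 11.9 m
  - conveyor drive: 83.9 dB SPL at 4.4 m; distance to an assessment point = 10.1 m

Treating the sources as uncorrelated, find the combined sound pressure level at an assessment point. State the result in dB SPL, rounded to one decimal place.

78.1 dB SPL

First find each source's level at the receiver (point-source: −20·log₁₀(r/r_ref)), then combine on an intensity basis.
air handling unit: 79.9 − 20·log₁₀(22.6/4.0) = 79.9 − 15.04 = 64.86 dB SPL.
refrigeration condenser: 83.1 − 20·log₁₀(58.8/4.8) = 83.1 − 21.76 = 61.34 dB SPL.
forklift: 82.9 − 20·log₁₀(11.9/3.1) = 82.9 − 11.68 = 71.22 dB SPL.
conveyor drive: 83.9 − 20·log₁₀(10.1/4.4) = 83.9 − 7.22 = 76.68 dB SPL.
Σ 10^(L/10) = 6.424e+07 → L_total = 10·log₁₀(6.424e+07) = 78.08 dB SPL.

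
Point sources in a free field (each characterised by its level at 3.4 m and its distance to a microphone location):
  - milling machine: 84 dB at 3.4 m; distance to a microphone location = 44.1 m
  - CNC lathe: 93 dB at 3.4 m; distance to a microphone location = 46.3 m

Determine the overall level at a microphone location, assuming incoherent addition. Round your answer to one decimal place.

70.9 dB

Propagate each source to the receiver with L = L_ref − 20·log₁₀(r/r_ref), then add intensities.
milling machine: 84 − 20·log₁₀(44.1/3.4) = 84 − 22.26 = 61.74 dB.
CNC lathe: 93 − 20·log₁₀(46.3/3.4) = 93 − 22.68 = 70.32 dB.
Σ 10^(L/10) = 1.225e+07 → L_total = 10·log₁₀(1.225e+07) = 70.88 dB.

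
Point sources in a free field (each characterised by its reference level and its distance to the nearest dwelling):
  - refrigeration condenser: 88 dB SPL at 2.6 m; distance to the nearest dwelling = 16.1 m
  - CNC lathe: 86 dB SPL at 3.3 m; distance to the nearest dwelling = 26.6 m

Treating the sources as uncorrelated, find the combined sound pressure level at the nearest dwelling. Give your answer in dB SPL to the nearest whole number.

Propagate each source to the receiver with L = L_ref − 20·log₁₀(r/r_ref), then add intensities.
refrigeration condenser: 88 − 20·log₁₀(16.1/2.6) = 88 − 15.84 = 72.16 dB SPL.
CNC lathe: 86 − 20·log₁₀(26.6/3.3) = 86 − 18.13 = 67.87 dB SPL.
Σ 10^(L/10) = 2.258e+07 → L_total = 10·log₁₀(2.258e+07) = 73.54 dB SPL.

74 dB SPL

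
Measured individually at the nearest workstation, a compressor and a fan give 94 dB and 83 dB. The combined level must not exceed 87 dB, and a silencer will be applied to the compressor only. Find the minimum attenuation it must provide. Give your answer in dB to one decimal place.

Fixed contribution from the other source: Σ 10^(L/10) = 10^(83/10) = 1.995e+08 (83.00 dB).
To meet 87 dB overall, the treated compressor may contribute at most 10^(87/10) − 1.995e+08 = 3.017e+08, i.e. 84.80 dB.
Required insertion loss = 94 − 84.80 = 9.20 dB.

9.2 dB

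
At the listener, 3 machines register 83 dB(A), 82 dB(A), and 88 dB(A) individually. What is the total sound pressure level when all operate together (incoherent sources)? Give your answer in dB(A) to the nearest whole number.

Incoherent sources combine by intensity addition: L_total = 10·log₁₀(Σ 10^(L_i/10)).
Σ 10^(L/10) = 10^(83/10) + 10^(82/10) + 10^(88/10) = 9.890e+08.
L_total = 10·log₁₀(9.890e+08) = 89.95 dB(A).

90 dB(A)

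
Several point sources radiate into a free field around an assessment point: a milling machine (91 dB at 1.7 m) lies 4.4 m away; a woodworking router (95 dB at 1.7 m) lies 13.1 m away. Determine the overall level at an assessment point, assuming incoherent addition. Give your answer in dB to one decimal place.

First find each source's level at the receiver (point-source: −20·log₁₀(r/r_ref)), then combine on an intensity basis.
milling machine: 91 − 20·log₁₀(4.4/1.7) = 91 − 8.26 = 82.74 dB.
woodworking router: 95 − 20·log₁₀(13.1/1.7) = 95 − 17.74 = 77.26 dB.
Σ 10^(L/10) = 2.412e+08 → L_total = 10·log₁₀(2.412e+08) = 83.82 dB.

83.8 dB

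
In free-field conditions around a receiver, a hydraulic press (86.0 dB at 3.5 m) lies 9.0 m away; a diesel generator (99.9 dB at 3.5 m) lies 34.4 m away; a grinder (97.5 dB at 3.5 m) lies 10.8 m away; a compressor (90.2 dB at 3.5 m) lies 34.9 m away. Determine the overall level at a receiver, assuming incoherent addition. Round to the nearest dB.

89 dB

Propagate each source to the receiver with L = L_ref − 20·log₁₀(r/r_ref), then add intensities.
hydraulic press: 86.0 − 20·log₁₀(9.0/3.5) = 86.0 − 8.20 = 77.80 dB.
diesel generator: 99.9 − 20·log₁₀(34.4/3.5) = 99.9 − 19.85 = 80.05 dB.
grinder: 97.5 − 20·log₁₀(10.8/3.5) = 97.5 − 9.79 = 87.71 dB.
compressor: 90.2 − 20·log₁₀(34.9/3.5) = 90.2 − 19.98 = 70.22 dB.
Σ 10^(L/10) = 7.625e+08 → L_total = 10·log₁₀(7.625e+08) = 88.82 dB.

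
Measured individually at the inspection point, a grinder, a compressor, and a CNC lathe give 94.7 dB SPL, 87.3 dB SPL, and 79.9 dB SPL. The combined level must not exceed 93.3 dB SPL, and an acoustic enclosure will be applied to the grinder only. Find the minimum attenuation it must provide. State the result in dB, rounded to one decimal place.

Everything except the grinder sums to 10^(87.3/10) + 10^(79.9/10) = 6.348e+08 in linear terms, 88.03 dB SPL.
To meet 93.3 dB SPL overall, the treated grinder may contribute at most 10^(93.3/10) − 6.348e+08 = 1.503e+09, i.e. 91.77 dB SPL.
So the grinder must be reduced from 94.7 to 91.77 dB SPL: IL = 2.93 dB.

2.9 dB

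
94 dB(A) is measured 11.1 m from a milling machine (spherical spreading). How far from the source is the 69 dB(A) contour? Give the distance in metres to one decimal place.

The 25.0 dB drop corresponds to a distance ratio of 10^(25.0/20) for a point source.
r₂ = 11.1·10^((94−69)/20) = 11.1·10^(25.0/20) = 197.39 m.

197.4 m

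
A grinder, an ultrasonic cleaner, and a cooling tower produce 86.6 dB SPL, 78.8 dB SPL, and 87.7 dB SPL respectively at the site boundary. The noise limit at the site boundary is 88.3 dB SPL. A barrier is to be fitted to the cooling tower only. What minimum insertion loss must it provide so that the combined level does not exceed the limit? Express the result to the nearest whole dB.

The untreated sources together contribute 10^(86.6/10) + 10^(78.8/10) = 5.329e+08, i.e. 87.27 dB SPL.
The limit corresponds to 10^(88.3/10) = 6.761e+08; subtracting the fixed part leaves 1.431e+08 for the cooling tower, i.e. 81.56 dB SPL.
Required insertion loss = 87.7 − 81.56 = 6.14 dB.

6 dB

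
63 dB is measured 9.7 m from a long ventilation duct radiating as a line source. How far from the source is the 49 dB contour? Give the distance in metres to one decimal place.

Line-source spreading drops the level by 10·log₁₀(r₂/r₁); inverting, r₂/r₁ = 10^(ΔL/10).
r₂ = 9.7·10^((63−49)/10) = 9.7·10^(14.0/10) = 243.65 m.

243.7 m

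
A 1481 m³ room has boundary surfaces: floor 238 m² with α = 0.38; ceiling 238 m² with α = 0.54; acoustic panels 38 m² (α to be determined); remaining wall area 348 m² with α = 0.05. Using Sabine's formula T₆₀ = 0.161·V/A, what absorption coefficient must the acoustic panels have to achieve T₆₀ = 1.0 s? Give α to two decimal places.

From T₆₀ = 0.161·V/A, the target T₆₀ = 1.0 s needs A = 0.161·1481/1.0 = 238.44 m².
Absorption from the other surfaces = 238·0.38 + 238·0.54 + 348·0.05 = 236.36 m², so the acoustic panels must supply 2.08 m² over 38 m².
α = 2.08/38 = 0.055.

0.05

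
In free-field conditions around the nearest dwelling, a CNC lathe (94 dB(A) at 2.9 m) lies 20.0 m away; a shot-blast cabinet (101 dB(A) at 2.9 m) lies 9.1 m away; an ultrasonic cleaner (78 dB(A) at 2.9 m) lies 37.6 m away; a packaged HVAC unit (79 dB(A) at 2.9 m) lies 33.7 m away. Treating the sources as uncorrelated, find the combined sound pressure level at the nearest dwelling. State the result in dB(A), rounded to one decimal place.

91.2 dB(A)

First find each source's level at the receiver (point-source: −20·log₁₀(r/r_ref)), then combine on an intensity basis.
CNC lathe: 94 − 20·log₁₀(20.0/2.9) = 94 − 16.77 = 77.23 dB(A).
shot-blast cabinet: 101 − 20·log₁₀(9.1/2.9) = 101 − 9.93 = 91.07 dB(A).
ultrasonic cleaner: 78 − 20·log₁₀(37.6/2.9) = 78 − 22.26 = 55.74 dB(A).
packaged HVAC unit: 79 − 20·log₁₀(33.7/2.9) = 79 − 21.30 = 57.70 dB(A).
Σ 10^(L/10) = 1.332e+09 → L_total = 10·log₁₀(1.332e+09) = 91.25 dB(A).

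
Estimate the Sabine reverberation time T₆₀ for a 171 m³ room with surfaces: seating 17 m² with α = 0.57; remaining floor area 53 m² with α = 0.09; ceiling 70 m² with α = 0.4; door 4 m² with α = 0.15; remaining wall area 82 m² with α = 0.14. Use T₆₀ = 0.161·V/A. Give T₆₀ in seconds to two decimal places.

0.50 s

Summing Sᵢαᵢ: 17·0.57 + 53·0.09 + 70·0.4 + 4·0.15 + 82·0.14 = 54.54 m².
T₆₀ = 0.161·V/A = 0.161·171/54.54 = 0.505 s.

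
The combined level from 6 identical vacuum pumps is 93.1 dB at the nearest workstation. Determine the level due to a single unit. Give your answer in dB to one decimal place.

85.3 dB

6 equal contributions raise the level by 10·log₁₀ 6 = 7.782 dB, so each unit alone gives 93.1 − 7.782.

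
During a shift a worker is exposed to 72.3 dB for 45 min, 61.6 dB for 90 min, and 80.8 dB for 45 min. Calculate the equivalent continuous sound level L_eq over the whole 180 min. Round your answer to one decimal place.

75.4 dB

The energy average is taken in the linear domain: L_eq = 10·log₁₀[(Σ tᵢ·10^(Lᵢ/10))/T], T = 180 min.
Σ tᵢ·10^(Lᵢ/10) = 45·10^(72.3/10) + 90·10^(61.6/10) + 45·10^(80.8/10) = 6.304e+09.
L_eq = 10·log₁₀(6.304e+09/180) = 75.44 dB.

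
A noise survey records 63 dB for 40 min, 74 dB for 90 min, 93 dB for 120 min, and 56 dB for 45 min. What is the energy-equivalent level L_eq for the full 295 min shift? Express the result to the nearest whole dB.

89 dB

The energy average is taken in the linear domain: L_eq = 10·log₁₀[(Σ tᵢ·10^(Lᵢ/10))/T], T = 295 min.
Σ tᵢ·10^(Lᵢ/10) = 40·10^(63/10) + 90·10^(74/10) + 120·10^(93/10) + 45·10^(56/10) = 2.418e+11.
L_eq = 10·log₁₀(2.418e+11/295) = 89.14 dB.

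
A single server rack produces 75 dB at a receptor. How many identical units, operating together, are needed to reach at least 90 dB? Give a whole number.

32

N identical sources give L₁ + 10·log₁₀ N, so require 10·log₁₀ N ≥ 90 − 75 = 15.0 dB.
N ≥ 10^(15.0/10) = 31.623, so N = 32.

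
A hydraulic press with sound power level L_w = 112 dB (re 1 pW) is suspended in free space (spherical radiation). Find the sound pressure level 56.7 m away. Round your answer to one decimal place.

65.9 dB

The power spreads over a sphere of area 4π·r², so L_p = L_w − 10·log₁₀(4π·r²).
4π·r² = 4.04e+04 m², 10·log₁₀ of that is 46.064 dB.
L_p = 112 − 46.064 = 65.94 dB.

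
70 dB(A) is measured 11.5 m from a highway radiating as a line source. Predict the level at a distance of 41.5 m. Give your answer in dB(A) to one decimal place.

64.4 dB(A)

Line-source attenuation: ΔL = 10·log₁₀(r₂/r₁) = 10·log₁₀(41.5/11.5) = 5.574 dB.
L₂ = 70 − 10·log₁₀(41.5/11.5) = 70 − 5.574 = 64.43 dB(A).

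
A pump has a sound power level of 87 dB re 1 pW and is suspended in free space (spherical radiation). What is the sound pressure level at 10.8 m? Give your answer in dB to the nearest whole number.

55 dB

Free-field spherical radiation: L_p = L_w − 10·log₁₀(4π·r²), r = 10.8 m.
4π·r² = 1466 m², 10·log₁₀ of that is 31.661 dB.
L_p = 87 − 31.661 = 55.34 dB.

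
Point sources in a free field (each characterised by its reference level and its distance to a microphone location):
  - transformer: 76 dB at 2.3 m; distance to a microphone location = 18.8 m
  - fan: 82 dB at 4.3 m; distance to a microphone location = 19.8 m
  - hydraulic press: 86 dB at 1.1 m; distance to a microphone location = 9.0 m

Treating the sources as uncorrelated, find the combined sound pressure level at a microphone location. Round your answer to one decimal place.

71.5 dB

Apply inverse-square spreading to bring every level to the receiver, then sum 10^(L/10).
transformer: 76 − 20·log₁₀(18.8/2.3) = 76 − 18.25 = 57.75 dB.
fan: 82 − 20·log₁₀(19.8/4.3) = 82 − 13.26 = 68.74 dB.
hydraulic press: 86 − 20·log₁₀(9.0/1.1) = 86 − 18.26 = 67.74 dB.
Σ 10^(L/10) = 1.402e+07 → L_total = 10·log₁₀(1.402e+07) = 71.47 dB.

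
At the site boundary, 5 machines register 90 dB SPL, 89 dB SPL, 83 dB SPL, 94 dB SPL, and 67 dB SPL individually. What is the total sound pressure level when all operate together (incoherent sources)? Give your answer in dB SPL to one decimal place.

96.5 dB SPL

Incoherent sources combine by intensity addition: L_total = 10·log₁₀(Σ 10^(L_i/10)).
Σ 10^(L/10) = 10^(90/10) + 10^(89/10) + 10^(83/10) + 10^(94/10) + 10^(67/10) = 4.511e+09.
L_total = 10·log₁₀(4.511e+09) = 96.54 dB SPL.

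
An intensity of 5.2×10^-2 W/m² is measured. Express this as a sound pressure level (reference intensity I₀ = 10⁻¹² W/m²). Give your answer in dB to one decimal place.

107.2 dB

I/I₀ = 5.2×10^-2/10⁻¹² = 5.2×10^10, and L = 10·log₁₀(I/I₀).
L = 10·(0.7160 + 10) = 107.16 dB.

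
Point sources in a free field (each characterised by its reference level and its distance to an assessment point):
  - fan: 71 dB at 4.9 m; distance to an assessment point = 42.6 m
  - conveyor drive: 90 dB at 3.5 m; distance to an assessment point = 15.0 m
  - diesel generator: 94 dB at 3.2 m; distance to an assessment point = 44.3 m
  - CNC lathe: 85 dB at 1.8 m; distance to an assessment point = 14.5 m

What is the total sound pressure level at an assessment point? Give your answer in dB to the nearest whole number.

Propagate each source to the receiver with L = L_ref − 20·log₁₀(r/r_ref), then add intensities.
fan: 71 − 20·log₁₀(42.6/4.9) = 71 − 18.78 = 52.22 dB.
conveyor drive: 90 − 20·log₁₀(15.0/3.5) = 90 − 12.64 = 77.36 dB.
diesel generator: 94 − 20·log₁₀(44.3/3.2) = 94 − 22.83 = 71.17 dB.
CNC lathe: 85 − 20·log₁₀(14.5/1.8) = 85 − 18.12 = 66.88 dB.
Σ 10^(L/10) = 7.259e+07 → L_total = 10·log₁₀(7.259e+07) = 78.61 dB.

79 dB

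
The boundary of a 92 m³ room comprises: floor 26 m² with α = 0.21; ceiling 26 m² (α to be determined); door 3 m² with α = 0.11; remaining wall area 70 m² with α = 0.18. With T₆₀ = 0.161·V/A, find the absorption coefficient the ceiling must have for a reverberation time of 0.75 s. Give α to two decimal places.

From T₆₀ = 0.161·V/A, the target T₆₀ = 0.75 s needs A = 0.161·92/0.75 = 19.75 m².
Absorption from the other surfaces = 26·0.21 + 3·0.11 + 70·0.18 = 18.39 m², so the ceiling must supply 1.36 m² over 26 m².
α = 1.36/26 = 0.052.

0.05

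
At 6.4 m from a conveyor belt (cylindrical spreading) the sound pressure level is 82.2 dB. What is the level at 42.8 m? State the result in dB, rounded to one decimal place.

Line-source attenuation: ΔL = 10·log₁₀(r₂/r₁) = 10·log₁₀(42.8/6.4) = 8.253 dB.
L₂ = 82.2 − 10·log₁₀(42.8/6.4) = 82.2 − 8.253 = 73.95 dB.

73.9 dB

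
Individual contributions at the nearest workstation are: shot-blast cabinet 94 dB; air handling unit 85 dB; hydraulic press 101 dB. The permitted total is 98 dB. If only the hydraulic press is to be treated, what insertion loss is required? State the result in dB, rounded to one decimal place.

Everything except the hydraulic press sums to 10^(94/10) + 10^(85/10) = 2.828e+09 in linear terms, 94.51 dB.
The limit corresponds to 10^(98/10) = 6.310e+09; subtracting the fixed part leaves 3.481e+09 for the hydraulic press, i.e. 95.42 dB.
Required insertion loss = 101 − 95.42 = 5.58 dB.

5.6 dB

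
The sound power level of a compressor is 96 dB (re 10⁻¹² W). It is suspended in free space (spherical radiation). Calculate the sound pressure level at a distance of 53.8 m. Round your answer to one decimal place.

Free-field spherical radiation: L_p = L_w − 10·log₁₀(4π·r²), r = 53.8 m.
4π·r² = 3.637e+04 m², 10·log₁₀ of that is 45.608 dB.
L_p = 96 − 45.608 = 50.39 dB.

50.4 dB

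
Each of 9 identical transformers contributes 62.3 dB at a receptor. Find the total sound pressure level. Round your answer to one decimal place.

L_total = L₁ + 10·log₁₀ N for N identical incoherent sources.
L_total = 62.3 + 10·log₁₀(9) = 62.3 + 9.542 = 71.84 dB.

71.8 dB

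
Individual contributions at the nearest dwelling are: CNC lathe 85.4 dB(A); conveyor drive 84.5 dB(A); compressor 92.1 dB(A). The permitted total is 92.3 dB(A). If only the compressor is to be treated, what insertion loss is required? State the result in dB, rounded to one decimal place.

1.8 dB

The untreated sources together contribute 10^(85.4/10) + 10^(84.5/10) = 6.286e+08, i.e. 87.98 dB(A).
The limit corresponds to 10^(92.3/10) = 1.698e+09; subtracting the fixed part leaves 1.070e+09 for the compressor, i.e. 90.29 dB(A).
So the compressor must be reduced from 92.1 to 90.29 dB(A): IL = 1.81 dB.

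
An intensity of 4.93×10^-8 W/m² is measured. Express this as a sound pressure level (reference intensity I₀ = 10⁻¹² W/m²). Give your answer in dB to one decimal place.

46.9 dB

Dividing by I₀ shifts the exponent by 12: I/I₀ = 4.93×10^4.
L = 10·(0.6928 + 4) = 46.93 dB.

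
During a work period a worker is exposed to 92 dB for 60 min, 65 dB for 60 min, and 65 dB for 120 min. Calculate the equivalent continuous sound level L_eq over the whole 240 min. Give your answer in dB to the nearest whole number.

L_eq = 10·log₁₀[(1/T)·Σ tᵢ·10^(Lᵢ/10)] with T = 240 min.
Σ tᵢ·10^(Lᵢ/10) = 60·10^(92/10) + 60·10^(65/10) + 120·10^(65/10) = 9.566e+10.
L_eq = 10·log₁₀(9.566e+10/240) = 86.01 dB.

86 dB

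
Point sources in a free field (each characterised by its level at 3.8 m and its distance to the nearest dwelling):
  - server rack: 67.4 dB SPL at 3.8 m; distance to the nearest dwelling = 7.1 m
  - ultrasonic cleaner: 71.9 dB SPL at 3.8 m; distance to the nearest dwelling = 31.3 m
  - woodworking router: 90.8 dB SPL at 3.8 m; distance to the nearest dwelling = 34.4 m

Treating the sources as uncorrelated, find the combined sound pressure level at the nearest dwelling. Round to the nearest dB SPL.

Apply inverse-square spreading to bring every level to the receiver, then sum 10^(L/10).
server rack: 67.4 − 20·log₁₀(7.1/3.8) = 67.4 − 5.43 = 61.97 dB SPL.
ultrasonic cleaner: 71.9 − 20·log₁₀(31.3/3.8) = 71.9 − 18.32 = 53.58 dB SPL.
woodworking router: 90.8 − 20·log₁₀(34.4/3.8) = 90.8 − 19.14 = 71.66 dB SPL.
Σ 10^(L/10) = 1.647e+07 → L_total = 10·log₁₀(1.647e+07) = 72.17 dB SPL.

72 dB SPL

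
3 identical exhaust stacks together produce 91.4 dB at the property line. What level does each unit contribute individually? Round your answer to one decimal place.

Dividing the total intensity by 3 lowers the level by 10·log₁₀ 3 = 4.771 dB: L₁ = 91.4 − 4.771.

86.6 dB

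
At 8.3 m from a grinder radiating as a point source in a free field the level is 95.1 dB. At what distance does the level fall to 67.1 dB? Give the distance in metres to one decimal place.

Point-source spreading drops the level by 20·log₁₀(r₂/r₁); inverting, r₂/r₁ = 10^(ΔL/20).
r₂ = 8.3·10^((95.1−67.1)/20) = 8.3·10^(28.0/20) = 208.49 m.

208.5 m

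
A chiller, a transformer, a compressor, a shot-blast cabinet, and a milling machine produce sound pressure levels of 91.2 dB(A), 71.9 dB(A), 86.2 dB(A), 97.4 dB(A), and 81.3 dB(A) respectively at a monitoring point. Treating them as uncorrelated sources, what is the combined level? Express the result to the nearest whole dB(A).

99 dB(A)

Incoherent sources combine by intensity addition: L_total = 10·log₁₀(Σ 10^(L_i/10)).
Σ 10^(L/10) = 10^(91.2/10) + 10^(71.9/10) + 10^(86.2/10) + 10^(97.4/10) + 10^(81.3/10) = 7.381e+09.
L_total = 10·log₁₀(7.381e+09) = 98.68 dB(A).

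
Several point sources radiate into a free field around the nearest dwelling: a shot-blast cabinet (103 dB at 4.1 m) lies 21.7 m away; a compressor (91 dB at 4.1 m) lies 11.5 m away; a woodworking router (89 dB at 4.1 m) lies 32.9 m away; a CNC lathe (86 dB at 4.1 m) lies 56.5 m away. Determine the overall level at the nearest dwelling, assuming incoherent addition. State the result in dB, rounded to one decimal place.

Apply inverse-square spreading to bring every level to the receiver, then sum 10^(L/10).
shot-blast cabinet: 103 − 20·log₁₀(21.7/4.1) = 103 − 14.47 = 88.53 dB.
compressor: 91 − 20·log₁₀(11.5/4.1) = 91 − 8.96 = 82.04 dB.
woodworking router: 89 − 20·log₁₀(32.9/4.1) = 89 − 18.09 = 70.91 dB.
CNC lathe: 86 − 20·log₁₀(56.5/4.1) = 86 − 22.79 = 63.21 dB.
Σ 10^(L/10) = 8.867e+08 → L_total = 10·log₁₀(8.867e+08) = 89.48 dB.

89.5 dB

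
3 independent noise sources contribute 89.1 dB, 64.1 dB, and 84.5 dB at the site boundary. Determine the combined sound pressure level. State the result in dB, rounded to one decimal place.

For uncorrelated sources the intensities add, so convert each level to linear form, sum, and take 10·log₁₀ of the total.
Σ 10^(L/10) = 10^(89.1/10) + 10^(64.1/10) + 10^(84.5/10) = 1.097e+09.
L_total = 10·log₁₀(1.097e+09) = 90.40 dB.

90.4 dB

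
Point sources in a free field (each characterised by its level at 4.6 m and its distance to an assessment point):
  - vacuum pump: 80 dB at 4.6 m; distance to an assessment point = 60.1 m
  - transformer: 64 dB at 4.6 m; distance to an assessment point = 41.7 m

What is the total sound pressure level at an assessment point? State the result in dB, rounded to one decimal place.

57.9 dB

First find each source's level at the receiver (point-source: −20·log₁₀(r/r_ref)), then combine on an intensity basis.
vacuum pump: 80 − 20·log₁₀(60.1/4.6) = 80 − 22.32 = 57.68 dB.
transformer: 64 − 20·log₁₀(41.7/4.6) = 64 − 19.15 = 44.85 dB.
Σ 10^(L/10) = 6.164e+05 → L_total = 10·log₁₀(6.164e+05) = 57.90 dB.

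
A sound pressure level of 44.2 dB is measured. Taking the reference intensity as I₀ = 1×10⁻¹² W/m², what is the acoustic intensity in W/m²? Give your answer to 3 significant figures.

L = 10·log₁₀(I/I₀) ⇒ I = I₀·10^(L/10) = 10⁻¹² × 10^4.42.

2.63e-08 W/m²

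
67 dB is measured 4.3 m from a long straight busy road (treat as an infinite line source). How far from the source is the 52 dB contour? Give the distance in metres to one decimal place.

136.0 m

For a line source L₁ − L₂ = 10·log₁₀(r₂/r₁), so r₂ = r₁·10^((L₁−L₂)/10).
r₂ = 4.3·10^((67−52)/10) = 4.3·10^(15.0/10) = 135.98 m.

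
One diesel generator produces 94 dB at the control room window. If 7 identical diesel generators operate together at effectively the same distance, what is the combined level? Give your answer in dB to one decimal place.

102.5 dB

With 7 equal, uncorrelated contributions the intensity is 7× that of one unit, giving a rise of 10·log₁₀ 7.
L_total = 94 + 10·log₁₀(7) = 94 + 8.451 = 102.45 dB.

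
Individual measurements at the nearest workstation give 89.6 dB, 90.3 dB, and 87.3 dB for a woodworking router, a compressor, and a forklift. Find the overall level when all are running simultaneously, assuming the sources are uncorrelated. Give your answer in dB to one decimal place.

For uncorrelated sources the intensities add, so convert each level to linear form, sum, and take 10·log₁₀ of the total.
Σ 10^(L/10) = 10^(89.6/10) + 10^(90.3/10) + 10^(87.3/10) = 2.521e+09.
L_total = 10·log₁₀(2.521e+09) = 94.01 dB.

94.0 dB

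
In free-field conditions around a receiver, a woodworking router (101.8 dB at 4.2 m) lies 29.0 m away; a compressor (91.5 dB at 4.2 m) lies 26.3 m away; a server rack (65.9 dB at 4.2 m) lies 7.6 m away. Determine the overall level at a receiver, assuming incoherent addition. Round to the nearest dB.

Apply inverse-square spreading to bring every level to the receiver, then sum 10^(L/10).
woodworking router: 101.8 − 20·log₁₀(29.0/4.2) = 101.8 − 16.78 = 85.02 dB.
compressor: 91.5 − 20·log₁₀(26.3/4.2) = 91.5 − 15.93 = 75.57 dB.
server rack: 65.9 − 20·log₁₀(7.6/4.2) = 65.9 − 5.15 = 60.75 dB.
Σ 10^(L/10) = 3.547e+08 → L_total = 10·log₁₀(3.547e+08) = 85.50 dB.

85 dB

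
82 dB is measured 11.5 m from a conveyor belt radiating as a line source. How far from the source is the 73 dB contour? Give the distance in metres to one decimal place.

Line-source spreading drops the level by 10·log₁₀(r₂/r₁); inverting, r₂/r₁ = 10^(ΔL/10).
r₂ = 11.5·10^((82−73)/10) = 11.5·10^(9.0/10) = 91.35 m.

91.3 m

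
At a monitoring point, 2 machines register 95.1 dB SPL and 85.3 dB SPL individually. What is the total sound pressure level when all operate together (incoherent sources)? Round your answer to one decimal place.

For uncorrelated sources the intensities add, so convert each level to linear form, sum, and take 10·log₁₀ of the total.
Σ 10^(L/10) = 10^(95.1/10) + 10^(85.3/10) = 3.575e+09.
L_total = 10·log₁₀(3.575e+09) = 95.53 dB SPL.

95.5 dB SPL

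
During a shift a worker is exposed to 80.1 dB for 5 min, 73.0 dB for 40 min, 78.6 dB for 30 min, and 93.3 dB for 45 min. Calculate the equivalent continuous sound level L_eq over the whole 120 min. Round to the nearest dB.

Weight each interval's intensity by its duration and average over T = 120 min:
Σ tᵢ·10^(Lᵢ/10) = 5·10^(80.1/10) + 40·10^(73.0/10) + 30·10^(78.6/10) + 45·10^(93.3/10) = 9.969e+10.
L_eq = 10·log₁₀(9.969e+10/120) = 89.19 dB.

89 dB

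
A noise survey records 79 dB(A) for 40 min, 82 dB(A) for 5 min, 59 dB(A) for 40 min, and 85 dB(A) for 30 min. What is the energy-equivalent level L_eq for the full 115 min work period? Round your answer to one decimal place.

80.7 dB(A)

The energy average is taken in the linear domain: L_eq = 10·log₁₀[(Σ tᵢ·10^(Lᵢ/10))/T], T = 115 min.
Σ tᵢ·10^(Lᵢ/10) = 40·10^(79/10) + 5·10^(82/10) + 40·10^(59/10) + 30·10^(85/10) = 1.349e+10.
L_eq = 10·log₁₀(1.349e+10/115) = 80.69 dB(A).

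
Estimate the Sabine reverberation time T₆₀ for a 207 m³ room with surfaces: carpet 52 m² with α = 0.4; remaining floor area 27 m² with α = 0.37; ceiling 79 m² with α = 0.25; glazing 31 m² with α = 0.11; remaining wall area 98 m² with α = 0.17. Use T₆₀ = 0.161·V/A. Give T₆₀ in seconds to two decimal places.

Total absorption A = 52·0.4 + 27·0.37 + 79·0.25 + 31·0.11 + 98·0.17 = 70.61 m² sabins.
T₆₀ = 0.161·V/A = 0.161·207/70.61 = 0.472 s.

0.47 s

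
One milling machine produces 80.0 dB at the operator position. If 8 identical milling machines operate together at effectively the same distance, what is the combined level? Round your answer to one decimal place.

89.0 dB

L_total = L₁ + 10·log₁₀ N for N identical incoherent sources.
L_total = 80.0 + 10·log₁₀(8) = 80.0 + 9.031 = 89.03 dB.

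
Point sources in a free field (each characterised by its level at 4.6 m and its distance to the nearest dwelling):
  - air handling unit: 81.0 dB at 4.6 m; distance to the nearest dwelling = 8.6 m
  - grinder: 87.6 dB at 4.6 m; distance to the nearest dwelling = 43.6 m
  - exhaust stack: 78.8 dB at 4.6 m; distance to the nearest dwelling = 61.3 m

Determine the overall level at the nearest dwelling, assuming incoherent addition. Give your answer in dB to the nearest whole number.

Propagate each source to the receiver with L = L_ref − 20·log₁₀(r/r_ref), then add intensities.
air handling unit: 81.0 − 20·log₁₀(8.6/4.6) = 81.0 − 5.43 = 75.57 dB.
grinder: 87.6 − 20·log₁₀(43.6/4.6) = 87.6 − 19.53 = 68.07 dB.
exhaust stack: 78.8 − 20·log₁₀(61.3/4.6) = 78.8 − 22.49 = 56.31 dB.
Σ 10^(L/10) = 4.285e+07 → L_total = 10·log₁₀(4.285e+07) = 76.32 dB.

76 dB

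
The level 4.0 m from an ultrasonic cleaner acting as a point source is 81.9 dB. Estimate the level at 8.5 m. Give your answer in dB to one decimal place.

Point-source attenuation: ΔL = 20·log₁₀(r₂/r₁) = 20·log₁₀(8.5/4.0) = 6.547 dB.
L₂ = 81.9 − 20·log₁₀(8.5/4.0) = 81.9 − 6.547 = 75.35 dB.

75.4 dB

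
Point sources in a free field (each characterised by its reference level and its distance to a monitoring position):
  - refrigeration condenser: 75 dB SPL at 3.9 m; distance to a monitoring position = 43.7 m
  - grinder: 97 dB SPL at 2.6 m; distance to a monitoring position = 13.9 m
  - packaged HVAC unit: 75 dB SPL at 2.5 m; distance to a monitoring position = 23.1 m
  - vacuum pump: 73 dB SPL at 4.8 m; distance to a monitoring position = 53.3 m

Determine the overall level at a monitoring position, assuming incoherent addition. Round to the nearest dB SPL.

Propagate each source to the receiver with L = L_ref − 20·log₁₀(r/r_ref), then add intensities.
refrigeration condenser: 75 − 20·log₁₀(43.7/3.9) = 75 − 20.99 = 54.01 dB SPL.
grinder: 97 − 20·log₁₀(13.9/2.6) = 97 − 14.56 = 82.44 dB SPL.
packaged HVAC unit: 75 − 20·log₁₀(23.1/2.5) = 75 − 19.31 = 55.69 dB SPL.
vacuum pump: 73 − 20·log₁₀(53.3/4.8) = 73 − 20.91 = 52.09 dB SPL.
Σ 10^(L/10) = 1.761e+08 → L_total = 10·log₁₀(1.761e+08) = 82.46 dB SPL.

82 dB SPL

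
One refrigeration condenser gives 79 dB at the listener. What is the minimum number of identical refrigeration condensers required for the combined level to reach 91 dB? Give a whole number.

16

Need L₁ + 10·log₁₀ N ≥ 91, i.e. log₁₀ N ≥ 1.20.
N ≥ 10^(12.0/10) = 15.849, so N = 16.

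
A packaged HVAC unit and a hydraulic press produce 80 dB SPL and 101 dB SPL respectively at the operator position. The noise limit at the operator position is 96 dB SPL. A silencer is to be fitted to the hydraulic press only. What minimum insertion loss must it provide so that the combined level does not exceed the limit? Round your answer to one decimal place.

5.1 dB

Everything except the hydraulic press sums to 10^(80/10) = 1.000e+08 in linear terms, 80.00 dB SPL.
The limit corresponds to 10^(96/10) = 3.981e+09; subtracting the fixed part leaves 3.881e+09 for the hydraulic press, i.e. 95.89 dB SPL.
So the hydraulic press must be reduced from 101 to 95.89 dB SPL: IL = 5.11 dB.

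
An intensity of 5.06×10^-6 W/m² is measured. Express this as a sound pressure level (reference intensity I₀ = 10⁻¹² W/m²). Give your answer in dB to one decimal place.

67.0 dB

L = 10·log₁₀(I/I₀) = 10·log₁₀(5.06×10^-6/10⁻¹²) = 10·log₁₀(5.06×10^6).
L = 10·(0.7042 + 6) = 67.04 dB.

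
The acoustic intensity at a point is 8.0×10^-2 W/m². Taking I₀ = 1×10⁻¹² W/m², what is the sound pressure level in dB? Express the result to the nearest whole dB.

109 dB

I/I₀ = 8.0×10^-2/10⁻¹² = 8.0×10^10, and L = 10·log₁₀(I/I₀).
L = 10·(0.9031 + 10) = 109.03 dB.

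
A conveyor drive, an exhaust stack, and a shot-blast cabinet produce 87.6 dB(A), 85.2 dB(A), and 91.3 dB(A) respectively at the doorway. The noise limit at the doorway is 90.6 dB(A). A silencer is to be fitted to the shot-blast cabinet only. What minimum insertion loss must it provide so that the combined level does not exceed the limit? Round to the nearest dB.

Everything except the shot-blast cabinet sums to 10^(87.6/10) + 10^(85.2/10) = 9.066e+08 in linear terms, 89.57 dB(A).
To meet 90.6 dB(A) overall, the treated shot-blast cabinet may contribute at most 10^(90.6/10) − 9.066e+08 = 2.416e+08, i.e. 83.83 dB(A).
So the shot-blast cabinet must be reduced from 91.3 to 83.83 dB(A): IL = 7.47 dB.

7 dB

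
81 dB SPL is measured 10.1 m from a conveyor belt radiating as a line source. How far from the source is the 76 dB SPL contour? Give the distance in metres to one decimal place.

The 5.0 dB drop corresponds to a distance ratio of 10^(5.0/10) for a line source.
r₂ = 10.1·10^((81−76)/10) = 10.1·10^(5.0/10) = 31.94 m.

31.9 m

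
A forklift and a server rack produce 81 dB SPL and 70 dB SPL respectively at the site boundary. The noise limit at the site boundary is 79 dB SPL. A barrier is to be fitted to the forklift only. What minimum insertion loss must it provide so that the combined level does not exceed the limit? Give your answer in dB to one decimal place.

Fixed contribution from the other source: Σ 10^(L/10) = 10^(70/10) = 1.000e+07 (70.00 dB SPL).
To meet 79 dB SPL overall, the treated forklift may contribute at most 10^(79/10) − 1.000e+07 = 6.943e+07, i.e. 78.42 dB SPL.
Required insertion loss = 81 − 78.42 = 2.58 dB.

2.6 dB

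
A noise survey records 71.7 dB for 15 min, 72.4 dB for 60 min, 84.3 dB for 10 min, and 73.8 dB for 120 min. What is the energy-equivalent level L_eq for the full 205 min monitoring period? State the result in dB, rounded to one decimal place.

L_eq = 10·log₁₀[(1/T)·Σ tᵢ·10^(Lᵢ/10)] with T = 205 min.
Σ tᵢ·10^(Lᵢ/10) = 15·10^(71.7/10) + 60·10^(72.4/10) + 10·10^(84.3/10) + 120·10^(73.8/10) = 6.835e+09.
L_eq = 10·log₁₀(6.835e+09/205) = 75.23 dB.

75.2 dB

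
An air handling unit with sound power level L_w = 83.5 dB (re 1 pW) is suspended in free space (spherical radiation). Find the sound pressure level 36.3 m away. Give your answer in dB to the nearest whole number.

Free-field spherical radiation: L_p = L_w − 10·log₁₀(4π·r²), r = 36.3 m.
4π·r² = 1.656e+04 m², 10·log₁₀ of that is 42.190 dB.
L_p = 83.5 − 42.190 = 41.31 dB.

41 dB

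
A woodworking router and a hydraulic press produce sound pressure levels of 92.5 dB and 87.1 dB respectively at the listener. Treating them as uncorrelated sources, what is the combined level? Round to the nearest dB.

Incoherent sources combine by intensity addition: L_total = 10·log₁₀(Σ 10^(L_i/10)).
Σ 10^(L/10) = 10^(92.5/10) + 10^(87.1/10) = 2.291e+09.
L_total = 10·log₁₀(2.291e+09) = 93.60 dB.

94 dB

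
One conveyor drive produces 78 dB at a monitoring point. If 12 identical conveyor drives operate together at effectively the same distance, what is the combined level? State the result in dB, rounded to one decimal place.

88.8 dB

L_total = L₁ + 10·log₁₀ N for N identical incoherent sources.
L_total = 78 + 10·log₁₀(12) = 78 + 10.792 = 88.79 dB.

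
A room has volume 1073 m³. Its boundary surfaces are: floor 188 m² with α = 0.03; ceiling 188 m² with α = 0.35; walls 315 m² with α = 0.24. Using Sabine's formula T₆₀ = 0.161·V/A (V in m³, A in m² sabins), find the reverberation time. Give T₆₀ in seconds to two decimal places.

Summing Sᵢαᵢ: 188·0.03 + 188·0.35 + 315·0.24 = 147.04 m².
T₆₀ = 0.161·V/A = 0.161·1073/147.04 = 1.175 s.

1.17 s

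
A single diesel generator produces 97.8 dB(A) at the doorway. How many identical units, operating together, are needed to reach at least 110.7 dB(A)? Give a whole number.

20

N identical sources give L₁ + 10·log₁₀ N, so require 10·log₁₀ N ≥ 110.7 − 97.8 = 12.9 dB.
N ≥ 10^(12.9/10) = 19.498, so N = 20.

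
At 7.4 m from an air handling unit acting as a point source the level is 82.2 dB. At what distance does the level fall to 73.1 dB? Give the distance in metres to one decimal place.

For a point source L₁ − L₂ = 20·log₁₀(r₂/r₁), so r₂ = r₁·10^((L₁−L₂)/20).
r₂ = 7.4·10^((82.2−73.1)/20) = 7.4·10^(9.1/20) = 21.10 m.

21.1 m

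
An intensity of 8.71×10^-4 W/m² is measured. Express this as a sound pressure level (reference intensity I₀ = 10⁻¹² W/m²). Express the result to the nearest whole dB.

Dividing by I₀ shifts the exponent by 12: I/I₀ = 8.71×10^8.
L = 10·(0.9400 + 8) = 89.40 dB.

89 dB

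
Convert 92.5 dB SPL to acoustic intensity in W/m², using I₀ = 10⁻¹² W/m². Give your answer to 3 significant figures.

0.00178 W/m²

I = I₀·10^(L/10) = 10⁻¹² × 10^(92.5/10) = 10^(-2.750).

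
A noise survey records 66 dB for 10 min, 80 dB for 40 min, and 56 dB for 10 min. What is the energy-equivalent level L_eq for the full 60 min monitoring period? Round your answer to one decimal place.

Weight each interval's intensity by its duration and average over T = 60 min:
Σ tᵢ·10^(Lᵢ/10) = 10·10^(66/10) + 40·10^(80/10) + 10·10^(56/10) = 4.044e+09.
L_eq = 10·log₁₀(4.044e+09/60) = 78.29 dB.

78.3 dB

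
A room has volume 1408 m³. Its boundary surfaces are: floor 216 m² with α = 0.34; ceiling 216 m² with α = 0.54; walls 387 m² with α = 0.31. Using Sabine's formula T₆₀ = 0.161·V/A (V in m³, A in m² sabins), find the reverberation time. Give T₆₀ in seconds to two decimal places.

Total absorption A = 216·0.34 + 216·0.54 + 387·0.31 = 310.05 m² sabins.
T₆₀ = 0.161·V/A = 0.161·1408/310.05 = 0.731 s.

0.73 s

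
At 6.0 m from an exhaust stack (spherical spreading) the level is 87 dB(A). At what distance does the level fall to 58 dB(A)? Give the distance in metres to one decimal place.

Point-source spreading drops the level by 20·log₁₀(r₂/r₁); inverting, r₂/r₁ = 10^(ΔL/20).
r₂ = 6.0·10^((87−58)/20) = 6.0·10^(29.0/20) = 169.10 m.

169.1 m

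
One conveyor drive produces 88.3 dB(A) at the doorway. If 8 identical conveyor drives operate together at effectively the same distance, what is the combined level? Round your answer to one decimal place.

With 8 equal, uncorrelated contributions the intensity is 8× that of one unit, giving a rise of 10·log₁₀ 8.
L_total = 88.3 + 10·log₁₀(8) = 88.3 + 9.031 = 97.33 dB(A).

97.3 dB(A)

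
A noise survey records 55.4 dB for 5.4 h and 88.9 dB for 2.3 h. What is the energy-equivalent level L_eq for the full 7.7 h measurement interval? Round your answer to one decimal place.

Weight each interval's intensity by its duration and average over T = 7.7 h:
Σ tᵢ·10^(Lᵢ/10) = 5.4·10^(55.4/10) + 2.3·10^(88.9/10) = 1.787e+09.
L_eq = 10·log₁₀(1.787e+09/7.7) = 83.66 dB.

83.7 dB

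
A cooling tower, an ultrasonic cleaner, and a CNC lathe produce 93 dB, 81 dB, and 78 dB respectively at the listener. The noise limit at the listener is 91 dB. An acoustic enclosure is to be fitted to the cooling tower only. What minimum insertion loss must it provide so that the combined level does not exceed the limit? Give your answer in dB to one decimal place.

2.7 dB

Everything except the cooling tower sums to 10^(81/10) + 10^(78/10) = 1.890e+08 in linear terms, 82.76 dB.
To meet 91 dB overall, the treated cooling tower may contribute at most 10^(91/10) − 1.890e+08 = 1.070e+09, i.e. 90.29 dB.
So the cooling tower must be reduced from 93 to 90.29 dB: IL = 2.71 dB.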